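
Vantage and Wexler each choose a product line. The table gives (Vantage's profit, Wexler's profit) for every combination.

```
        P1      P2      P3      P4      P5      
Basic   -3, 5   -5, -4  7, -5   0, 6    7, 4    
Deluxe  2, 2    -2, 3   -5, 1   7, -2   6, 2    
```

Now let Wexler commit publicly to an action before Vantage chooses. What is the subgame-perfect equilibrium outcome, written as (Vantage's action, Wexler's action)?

(Basic, P5)

Backward induction with Wexler moving first.
- P1 → Vantage plays Deluxe (best of -3, 2); Wexler gets 2.
- P2 → Vantage plays Deluxe (best of -5, -2); Wexler gets 3.
- P3 → Vantage plays Basic (best of 7, -5); Wexler gets -5.
- P4 → Vantage plays Deluxe (best of 0, 7); Wexler gets -2.
- P5 → Vantage plays Basic (best of 7, 6); Wexler gets 4.
Wexler's induced payoffs are 2, 3, -5, -2, 4, so Wexler commits to P5. Subgame-perfect outcome: (Basic, P5) with payoffs (7, 4).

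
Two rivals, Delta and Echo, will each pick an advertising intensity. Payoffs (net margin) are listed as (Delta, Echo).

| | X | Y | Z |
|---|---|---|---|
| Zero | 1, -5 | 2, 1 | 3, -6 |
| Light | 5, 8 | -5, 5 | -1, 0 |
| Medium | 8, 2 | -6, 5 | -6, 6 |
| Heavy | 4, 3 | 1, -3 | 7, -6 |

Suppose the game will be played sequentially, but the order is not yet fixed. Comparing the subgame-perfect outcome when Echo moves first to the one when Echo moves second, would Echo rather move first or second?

If Delta leads: Echo's best replies are Zero→Y, Light→X, Medium→Z, Heavy→X; Delta's induced payoffs 2, 5, -6, 4; outcome (Light, X), payoffs (5, 8).
If Echo leads: Delta's best replies are X→Medium, Y→Zero, Z→Heavy; Echo's induced payoffs 2, 1, -6; outcome (Medium, X), payoffs (8, 2).
Echo gets 2 moving first and 8 moving second, so Echo prefers to move second.

second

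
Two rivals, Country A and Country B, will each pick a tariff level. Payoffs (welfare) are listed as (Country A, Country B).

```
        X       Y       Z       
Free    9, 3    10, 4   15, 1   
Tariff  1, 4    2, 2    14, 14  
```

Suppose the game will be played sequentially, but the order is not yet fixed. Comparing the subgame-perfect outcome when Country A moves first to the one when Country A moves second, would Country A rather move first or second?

If Country A leads: Country B's best replies are Free→Y, Tariff→Z; Country A's induced payoffs 10, 14; outcome (Tariff, Z), payoffs (14, 14).
If Country B leads: Country A's best replies are X→Free, Y→Free, Z→Free; Country B's induced payoffs 3, 4, 1; outcome (Free, Y), payoffs (10, 4).
Country A gets 14 moving first and 10 moving second, so Country A prefers to move first.

first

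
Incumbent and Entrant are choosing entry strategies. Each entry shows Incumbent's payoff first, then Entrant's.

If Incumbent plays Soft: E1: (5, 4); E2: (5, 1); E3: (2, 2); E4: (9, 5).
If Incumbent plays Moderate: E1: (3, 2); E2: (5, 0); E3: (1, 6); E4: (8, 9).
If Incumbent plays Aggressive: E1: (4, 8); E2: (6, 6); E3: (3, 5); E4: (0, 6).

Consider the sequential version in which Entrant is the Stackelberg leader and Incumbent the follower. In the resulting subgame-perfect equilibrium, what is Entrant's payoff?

Solve by backward induction (Entrant leads).
- E1 → Incumbent plays Soft (best of 5, 3, 4); Entrant gets 4.
- E2 → Incumbent plays Aggressive (best of 5, 5, 6); Entrant gets 6.
- E3 → Incumbent plays Aggressive (best of 2, 1, 3); Entrant gets 5.
- E4 → Incumbent plays Soft (best of 9, 8, 0); Entrant gets 5.
Maximizing over 4, 6, 5, 5, Entrant chooses E2. Subgame-perfect outcome: (Aggressive, E2) with payoffs (6, 6).

6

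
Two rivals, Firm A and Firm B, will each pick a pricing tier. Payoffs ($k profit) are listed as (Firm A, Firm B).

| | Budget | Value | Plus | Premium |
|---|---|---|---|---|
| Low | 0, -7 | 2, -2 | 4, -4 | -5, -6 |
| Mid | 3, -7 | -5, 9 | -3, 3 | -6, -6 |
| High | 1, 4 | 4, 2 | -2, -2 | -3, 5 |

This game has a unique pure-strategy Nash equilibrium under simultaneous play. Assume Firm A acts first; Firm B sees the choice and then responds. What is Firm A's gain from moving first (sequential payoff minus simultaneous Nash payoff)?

5

Work backward from Firm B's decision.
- Low: BR = Value, leader payoff 2.
- Mid: BR = Value, leader payoff -5.
- High: BR = Premium, leader payoff -3.
Firm A's induced payoffs are 2, -5, -3, so Firm A commits to Low. Subgame-perfect outcome: (Low, Value) with payoffs (2, -2).
Under simultaneous play:
Firm A's best replies: Budget→Mid; Value→High; Plus→Low; Premium→High.
Firm B's best replies: Low→Value; Mid→Value; High→Premium.
Only (High, Premium) has each player best-responding; Nash payoffs (-3, 5).
Firm A's commitment gain: 2 − -3 = 5.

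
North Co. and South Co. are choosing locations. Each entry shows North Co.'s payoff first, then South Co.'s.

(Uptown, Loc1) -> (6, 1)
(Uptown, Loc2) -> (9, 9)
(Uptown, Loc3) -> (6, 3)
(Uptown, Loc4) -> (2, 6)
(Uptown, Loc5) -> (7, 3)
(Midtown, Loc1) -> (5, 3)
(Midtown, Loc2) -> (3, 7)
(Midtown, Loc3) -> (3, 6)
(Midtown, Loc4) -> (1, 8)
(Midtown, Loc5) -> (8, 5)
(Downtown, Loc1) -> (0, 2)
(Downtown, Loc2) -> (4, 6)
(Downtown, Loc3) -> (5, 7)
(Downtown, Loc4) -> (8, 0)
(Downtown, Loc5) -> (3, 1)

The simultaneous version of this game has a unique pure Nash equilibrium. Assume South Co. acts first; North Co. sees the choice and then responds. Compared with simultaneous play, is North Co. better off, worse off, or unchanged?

unchanged

Backward induction with South Co. moving first.
- Loc1: BR = Uptown, leader payoff 1.
- Loc2: BR = Uptown, leader payoff 9.
- Loc3: BR = Uptown, leader payoff 3.
- Loc4: BR = Downtown, leader payoff 0.
- Loc5: BR = Midtown, leader payoff 5.
South Co.'s induced payoffs are 1, 9, 3, 0, 5, so South Co. commits to Loc2. Subgame-perfect outcome: (Uptown, Loc2) with payoffs (9, 9).
Under simultaneous play:
North Co.'s best replies: Loc1→Uptown; Loc2→Uptown; Loc3→Uptown; Loc4→Downtown; Loc5→Midtown.
South Co.'s best replies: Uptown→Loc2; Midtown→Loc4; Downtown→Loc3.
The unique mutual best reply is (Uptown, Loc2), giving (9, 9).
North Co. earns 9 sequentially versus 9 at the Nash outcome: unchanged.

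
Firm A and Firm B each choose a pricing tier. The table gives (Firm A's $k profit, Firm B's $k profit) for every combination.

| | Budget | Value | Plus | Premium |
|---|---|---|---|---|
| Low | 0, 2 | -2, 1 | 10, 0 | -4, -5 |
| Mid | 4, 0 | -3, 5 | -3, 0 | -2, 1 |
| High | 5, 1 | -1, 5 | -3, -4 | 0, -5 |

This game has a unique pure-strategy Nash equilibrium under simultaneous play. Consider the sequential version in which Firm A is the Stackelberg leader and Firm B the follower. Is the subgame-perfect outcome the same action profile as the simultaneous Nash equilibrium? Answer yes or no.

no

Work backward from Firm B's decision.
- Low → Firm B plays Budget (best of 2, 1, 0, -5); Firm A gets 0.
- Mid → Firm B plays Value (best of 0, 5, 0, 1); Firm A gets -3.
- High → Firm B plays Value (best of 1, 5, -4, -5); Firm A gets -1.
Maximizing over 0, -3, -1, Firm A chooses Low. Subgame-perfect outcome: (Low, Budget) with payoffs (0, 2).
Under simultaneous play:
Firm A's best replies: Budget→High; Value→High; Plus→Low; Premium→High.
Firm B's best replies: Low→Budget; Mid→Value; High→Value.
Only (High, Value) has each player best-responding; Nash payoffs (-1, 5).
Sequential outcome (Low, Budget) differs from the Nash profile (High, Value).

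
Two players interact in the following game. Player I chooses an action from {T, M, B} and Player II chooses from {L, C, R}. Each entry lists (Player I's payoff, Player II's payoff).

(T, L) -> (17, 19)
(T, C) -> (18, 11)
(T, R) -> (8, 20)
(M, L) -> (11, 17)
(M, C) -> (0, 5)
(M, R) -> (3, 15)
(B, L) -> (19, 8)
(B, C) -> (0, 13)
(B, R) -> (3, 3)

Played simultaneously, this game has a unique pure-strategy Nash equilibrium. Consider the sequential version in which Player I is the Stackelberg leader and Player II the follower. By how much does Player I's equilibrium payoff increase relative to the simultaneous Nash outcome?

Work backward from Player II's decision.
- T → Player II plays R (best of 19, 11, 20); Player I gets 8.
- M → Player II plays L (best of 17, 5, 15); Player I gets 11.
- B → Player II plays C (best of 8, 13, 3); Player I gets 0.
Among 8, 11, 0, the best is 11 at M. Subgame-perfect outcome: (M, L) with payoffs (11, 17).
For the simultaneous game, intersect best replies.
Player I's best replies: L→B; C→T; R→T.
Player II's best replies: T→R; M→L; B→C.
Only (T, R) has each player best-responding; Nash payoffs (8, 20).
Player I's commitment gain: 11 − 8 = 3.

3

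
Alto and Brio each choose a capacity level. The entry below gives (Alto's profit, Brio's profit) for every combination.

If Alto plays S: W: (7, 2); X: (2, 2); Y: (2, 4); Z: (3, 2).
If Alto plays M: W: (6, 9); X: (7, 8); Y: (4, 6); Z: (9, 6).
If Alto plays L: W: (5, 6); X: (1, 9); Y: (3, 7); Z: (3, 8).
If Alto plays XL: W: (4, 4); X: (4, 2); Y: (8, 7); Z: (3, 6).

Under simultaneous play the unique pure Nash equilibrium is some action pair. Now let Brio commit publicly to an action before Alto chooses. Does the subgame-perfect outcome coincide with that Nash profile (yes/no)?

no

Work backward from Alto's decision.
- W: BR = S, leader payoff 2.
- X: BR = M, leader payoff 8.
- Y: BR = XL, leader payoff 7.
- Z: BR = M, leader payoff 6.
Maximizing over 2, 8, 7, 6, Brio chooses X. Subgame-perfect outcome: (M, X) with payoffs (7, 8).
For the simultaneous game, intersect best replies.
Alto's best replies: W→S; X→M; Y→XL; Z→M.
Brio's best replies: S→Y; M→W; L→X; XL→Y.
The unique mutual best reply is (XL, Y), giving (8, 7).
Sequential outcome (M, X) differs from the Nash profile (XL, Y).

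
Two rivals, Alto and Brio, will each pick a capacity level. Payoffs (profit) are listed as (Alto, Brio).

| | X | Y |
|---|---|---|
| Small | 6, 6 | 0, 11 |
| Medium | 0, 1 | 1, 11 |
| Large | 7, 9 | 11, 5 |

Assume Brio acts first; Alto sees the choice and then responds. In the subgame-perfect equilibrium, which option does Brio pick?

X

Alto best-responds to each possible Brio move:
- X → Alto plays Large (best of 6, 0, 7); Brio gets 9.
- Y → Alto plays Large (best of 0, 1, 11); Brio gets 5.
Maximizing over 9, 5, Brio chooses X. Subgame-perfect outcome: (Large, X) with payoffs (7, 9).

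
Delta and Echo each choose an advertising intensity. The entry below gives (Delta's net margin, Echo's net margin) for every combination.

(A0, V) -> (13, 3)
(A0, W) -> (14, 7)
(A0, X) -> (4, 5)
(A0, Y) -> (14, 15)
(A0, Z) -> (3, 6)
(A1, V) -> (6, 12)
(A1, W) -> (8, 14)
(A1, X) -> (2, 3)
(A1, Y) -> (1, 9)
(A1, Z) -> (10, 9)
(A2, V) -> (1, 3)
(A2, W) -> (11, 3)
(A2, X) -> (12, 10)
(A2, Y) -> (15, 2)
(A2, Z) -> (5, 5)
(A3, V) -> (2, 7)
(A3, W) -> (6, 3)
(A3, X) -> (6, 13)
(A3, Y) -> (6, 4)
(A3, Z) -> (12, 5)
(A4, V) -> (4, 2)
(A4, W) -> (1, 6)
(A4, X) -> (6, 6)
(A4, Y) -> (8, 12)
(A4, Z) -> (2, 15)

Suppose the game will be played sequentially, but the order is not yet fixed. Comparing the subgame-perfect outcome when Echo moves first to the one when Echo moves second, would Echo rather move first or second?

If Delta leads: Echo's best replies are A0→Y, A1→W, A2→X, A3→X, A4→Z; Delta's induced payoffs 14, 8, 12, 6, 2; outcome (A0, Y), payoffs (14, 15).
If Echo leads: Delta's best replies are V→A0, W→A0, X→A2, Y→A2, Z→A3; Echo's induced payoffs 3, 7, 10, 2, 5; outcome (A2, X), payoffs (12, 10).
Echo gets 10 moving first and 15 moving second, so Echo prefers to move second.

second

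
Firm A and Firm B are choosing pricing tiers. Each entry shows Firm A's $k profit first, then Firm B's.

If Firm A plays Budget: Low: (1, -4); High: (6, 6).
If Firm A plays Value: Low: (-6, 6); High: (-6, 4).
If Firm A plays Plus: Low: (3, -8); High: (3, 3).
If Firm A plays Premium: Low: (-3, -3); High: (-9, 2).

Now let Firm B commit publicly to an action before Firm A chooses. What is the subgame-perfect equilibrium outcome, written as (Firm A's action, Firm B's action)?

(Budget, High)

Work backward from Firm A's decision.
- Low: BR = Plus, leader payoff -8.
- High: BR = Budget, leader payoff 6.
Firm B's induced payoffs are -8, 6, so Firm B commits to High. Subgame-perfect outcome: (Budget, High) with payoffs (6, 6).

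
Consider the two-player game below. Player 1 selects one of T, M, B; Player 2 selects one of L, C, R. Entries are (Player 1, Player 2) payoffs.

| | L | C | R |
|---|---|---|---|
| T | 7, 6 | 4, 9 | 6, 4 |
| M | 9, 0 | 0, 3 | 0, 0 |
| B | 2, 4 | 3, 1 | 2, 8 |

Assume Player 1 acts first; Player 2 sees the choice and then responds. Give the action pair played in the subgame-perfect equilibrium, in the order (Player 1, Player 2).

Player 2 best-responds to each possible Player 1 move:
- T: Player 2 compares 6, 9, 4 and picks C; Player 1 would get 4.
- M: Player 2 compares 0, 3, 0 and picks C; Player 1 would get 0.
- B: Player 2 compares 4, 1, 8 and picks R; Player 1 would get 2.
Maximizing over 4, 0, 2, Player 1 chooses T. Subgame-perfect outcome: (T, C) with payoffs (4, 9).

(T, C)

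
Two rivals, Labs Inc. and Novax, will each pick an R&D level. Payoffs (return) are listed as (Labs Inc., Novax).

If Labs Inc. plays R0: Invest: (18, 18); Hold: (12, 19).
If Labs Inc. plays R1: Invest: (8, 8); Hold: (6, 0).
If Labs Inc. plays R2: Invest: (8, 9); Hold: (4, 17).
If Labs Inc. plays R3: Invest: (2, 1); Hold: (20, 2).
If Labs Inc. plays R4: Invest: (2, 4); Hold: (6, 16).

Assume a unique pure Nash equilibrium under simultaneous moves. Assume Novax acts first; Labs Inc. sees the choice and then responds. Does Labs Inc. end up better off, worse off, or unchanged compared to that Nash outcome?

Labs Inc. best-responds to each possible Novax move:
- Invest: BR = R0, leader payoff 18.
- Hold: BR = R3, leader payoff 2.
Among 18, 2, the best is 18 at Invest. Subgame-perfect outcome: (R0, Invest) with payoffs (18, 18).
Now find the simultaneous Nash equilibrium.
Labs Inc.'s best replies: Invest→R0; Hold→R3.
Novax's best replies: R0→Hold; R1→Invest; R2→Hold; R3→Hold; R4→Hold.
Only (R3, Hold) has each player best-responding; Nash payoffs (20, 2).
Labs Inc. earns 18 sequentially versus 20 at the Nash outcome: worse off.

worse off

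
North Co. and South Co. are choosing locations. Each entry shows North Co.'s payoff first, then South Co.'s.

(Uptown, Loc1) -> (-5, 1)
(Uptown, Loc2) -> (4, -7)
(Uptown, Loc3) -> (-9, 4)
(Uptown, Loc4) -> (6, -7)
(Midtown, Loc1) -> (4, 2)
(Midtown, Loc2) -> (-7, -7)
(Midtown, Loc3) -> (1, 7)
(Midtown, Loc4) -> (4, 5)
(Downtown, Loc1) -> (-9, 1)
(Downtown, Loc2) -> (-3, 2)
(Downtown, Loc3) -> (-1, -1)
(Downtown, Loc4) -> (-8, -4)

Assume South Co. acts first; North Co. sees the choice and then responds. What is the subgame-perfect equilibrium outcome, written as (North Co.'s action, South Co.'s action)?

Solve by backward induction (South Co. leads).
- Loc1 → North Co. plays Midtown (best of -5, 4, -9); South Co. gets 2.
- Loc2 → North Co. plays Uptown (best of 4, -7, -3); South Co. gets -7.
- Loc3 → North Co. plays Midtown (best of -9, 1, -1); South Co. gets 7.
- Loc4 → North Co. plays Uptown (best of 6, 4, -8); South Co. gets -7.
Among 2, -7, 7, -7, the best is 7 at Loc3. Subgame-perfect outcome: (Midtown, Loc3) with payoffs (1, 7).

(Midtown, Loc3)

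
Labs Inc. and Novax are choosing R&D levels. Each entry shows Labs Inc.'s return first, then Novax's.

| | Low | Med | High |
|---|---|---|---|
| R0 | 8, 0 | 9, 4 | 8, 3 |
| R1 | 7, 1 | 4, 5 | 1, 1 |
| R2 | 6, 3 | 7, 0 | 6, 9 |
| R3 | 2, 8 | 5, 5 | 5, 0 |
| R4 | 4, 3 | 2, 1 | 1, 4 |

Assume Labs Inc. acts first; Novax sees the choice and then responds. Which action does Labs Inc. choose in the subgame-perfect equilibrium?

R0

Solve by backward induction (Labs Inc. leads).
- R0: Novax compares 0, 4, 3 and picks Med; Labs Inc. would get 9.
- R1: Novax compares 1, 5, 1 and picks Med; Labs Inc. would get 4.
- R2: Novax compares 3, 0, 9 and picks High; Labs Inc. would get 6.
- R3: Novax compares 8, 5, 0 and picks Low; Labs Inc. would get 2.
- R4: Novax compares 3, 1, 4 and picks High; Labs Inc. would get 1.
Among 9, 4, 6, 2, 1, the best is 9 at R0. Subgame-perfect outcome: (R0, Med) with payoffs (9, 4).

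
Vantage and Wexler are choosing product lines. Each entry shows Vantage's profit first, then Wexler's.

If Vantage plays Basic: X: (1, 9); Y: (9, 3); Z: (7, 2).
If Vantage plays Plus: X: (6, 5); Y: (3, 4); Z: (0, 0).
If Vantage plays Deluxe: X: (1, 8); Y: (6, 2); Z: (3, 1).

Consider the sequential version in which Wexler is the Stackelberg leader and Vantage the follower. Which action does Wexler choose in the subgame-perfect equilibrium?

X

Solve by backward induction (Wexler leads).
- X → Vantage plays Plus (best of 1, 6, 1); Wexler gets 5.
- Y → Vantage plays Basic (best of 9, 3, 6); Wexler gets 3.
- Z → Vantage plays Basic (best of 7, 0, 3); Wexler gets 2.
Among 5, 3, 2, the best is 5 at X. Subgame-perfect outcome: (Plus, X) with payoffs (6, 5).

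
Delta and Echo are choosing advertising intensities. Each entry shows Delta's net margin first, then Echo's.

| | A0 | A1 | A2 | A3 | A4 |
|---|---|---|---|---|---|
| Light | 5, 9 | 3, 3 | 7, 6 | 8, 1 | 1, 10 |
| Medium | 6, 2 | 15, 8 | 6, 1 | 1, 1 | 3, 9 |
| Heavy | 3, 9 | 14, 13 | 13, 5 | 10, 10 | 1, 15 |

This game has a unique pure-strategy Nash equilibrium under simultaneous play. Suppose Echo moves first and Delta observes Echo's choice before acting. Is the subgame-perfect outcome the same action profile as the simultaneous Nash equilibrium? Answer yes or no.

no

Solve by backward induction (Echo leads).
- A0 → Delta plays Medium (best of 5, 6, 3); Echo gets 2.
- A1 → Delta plays Medium (best of 3, 15, 14); Echo gets 8.
- A2 → Delta plays Heavy (best of 7, 6, 13); Echo gets 5.
- A3 → Delta plays Heavy (best of 8, 1, 10); Echo gets 10.
- A4 → Delta plays Medium (best of 1, 3, 1); Echo gets 9.
Maximizing over 2, 8, 5, 10, 9, Echo chooses A3. Subgame-perfect outcome: (Heavy, A3) with payoffs (10, 10).
For the simultaneous game, intersect best replies.
Delta's best replies: A0→Medium; A1→Medium; A2→Heavy; A3→Heavy; A4→Medium.
Echo's best replies: Light→A4; Medium→A4; Heavy→A4.
The unique mutual best reply is (Medium, A4), giving (3, 9).
Sequential outcome (Heavy, A3) differs from the Nash profile (Medium, A4).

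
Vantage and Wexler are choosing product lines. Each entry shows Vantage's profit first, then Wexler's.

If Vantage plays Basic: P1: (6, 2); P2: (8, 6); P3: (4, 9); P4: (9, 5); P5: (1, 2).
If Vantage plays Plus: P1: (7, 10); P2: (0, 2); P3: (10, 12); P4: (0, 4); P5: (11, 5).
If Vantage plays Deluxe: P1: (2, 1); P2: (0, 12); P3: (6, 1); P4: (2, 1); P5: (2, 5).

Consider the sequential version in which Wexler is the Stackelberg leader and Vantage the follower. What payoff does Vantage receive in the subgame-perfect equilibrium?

10

Backward induction with Wexler moving first.
- P1: BR = Plus, leader payoff 10.
- P2: BR = Basic, leader payoff 6.
- P3: BR = Plus, leader payoff 12.
- P4: BR = Basic, leader payoff 5.
- P5: BR = Plus, leader payoff 5.
Wexler's induced payoffs are 10, 6, 12, 5, 5, so Wexler commits to P3. Subgame-perfect outcome: (Plus, P3) with payoffs (10, 12).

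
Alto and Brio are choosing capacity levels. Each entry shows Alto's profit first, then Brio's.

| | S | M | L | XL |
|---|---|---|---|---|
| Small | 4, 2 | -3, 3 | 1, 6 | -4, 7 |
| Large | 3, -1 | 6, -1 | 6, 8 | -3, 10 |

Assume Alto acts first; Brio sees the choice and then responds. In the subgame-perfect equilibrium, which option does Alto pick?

Brio best-responds to each possible Alto move:
- Small: Brio compares 2, 3, 6, 7 and picks XL; Alto would get -4.
- Large: Brio compares -1, -1, 8, 10 and picks XL; Alto would get -3.
Maximizing over -4, -3, Alto chooses Large. Subgame-perfect outcome: (Large, XL) with payoffs (-3, 10).

Large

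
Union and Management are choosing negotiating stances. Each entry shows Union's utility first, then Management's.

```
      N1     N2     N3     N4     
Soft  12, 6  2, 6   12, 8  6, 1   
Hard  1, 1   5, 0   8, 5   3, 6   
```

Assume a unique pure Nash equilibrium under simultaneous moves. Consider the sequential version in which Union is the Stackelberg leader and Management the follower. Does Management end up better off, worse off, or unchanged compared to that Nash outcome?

Solve by backward induction (Union leads).
- Soft: Management compares 6, 6, 8, 1 and picks N3; Union would get 12.
- Hard: Management compares 1, 0, 5, 6 and picks N4; Union would get 3.
Union's induced payoffs are 12, 3, so Union commits to Soft. Subgame-perfect outcome: (Soft, N3) with payoffs (12, 8).
Now find the simultaneous Nash equilibrium.
Union's best replies: N1→Soft; N2→Hard; N3→Soft; N4→Soft.
Management's best replies: Soft→N3; Hard→N4.
Only (Soft, N3) has each player best-responding; Nash payoffs (12, 8).
Management earns 8 sequentially versus 8 at the Nash outcome: unchanged.

unchanged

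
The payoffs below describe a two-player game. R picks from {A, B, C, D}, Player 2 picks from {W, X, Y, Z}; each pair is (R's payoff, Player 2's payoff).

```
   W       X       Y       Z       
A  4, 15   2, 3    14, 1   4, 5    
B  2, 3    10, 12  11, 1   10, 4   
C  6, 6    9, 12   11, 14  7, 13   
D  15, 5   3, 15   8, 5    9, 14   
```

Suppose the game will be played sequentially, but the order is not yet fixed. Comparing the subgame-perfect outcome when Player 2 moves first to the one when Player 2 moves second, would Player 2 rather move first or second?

second

If R leads: Player 2's best replies are A→W, B→X, C→Y, D→X; R's induced payoffs 4, 10, 11, 3; outcome (C, Y), payoffs (11, 14).
If Player 2 leads: R's best replies are W→D, X→B, Y→A, Z→B; Player 2's induced payoffs 5, 12, 1, 4; outcome (B, X), payoffs (10, 12).
Player 2 gets 12 moving first and 14 moving second, so Player 2 prefers to move second.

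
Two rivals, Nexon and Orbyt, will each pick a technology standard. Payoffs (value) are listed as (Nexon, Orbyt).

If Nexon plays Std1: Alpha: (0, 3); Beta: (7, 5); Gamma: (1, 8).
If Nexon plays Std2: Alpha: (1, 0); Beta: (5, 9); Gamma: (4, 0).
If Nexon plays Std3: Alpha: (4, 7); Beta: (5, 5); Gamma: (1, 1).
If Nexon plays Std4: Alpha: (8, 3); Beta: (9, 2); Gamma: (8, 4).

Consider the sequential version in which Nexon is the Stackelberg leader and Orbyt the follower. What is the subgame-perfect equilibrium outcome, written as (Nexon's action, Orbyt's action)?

(Std4, Gamma)

Solve by backward induction (Nexon leads).
- Std1: Orbyt compares 3, 5, 8 and picks Gamma; Nexon would get 1.
- Std2: Orbyt compares 0, 9, 0 and picks Beta; Nexon would get 5.
- Std3: Orbyt compares 7, 5, 1 and picks Alpha; Nexon would get 4.
- Std4: Orbyt compares 3, 2, 4 and picks Gamma; Nexon would get 8.
Among 1, 5, 4, 8, the best is 8 at Std4. Subgame-perfect outcome: (Std4, Gamma) with payoffs (8, 4).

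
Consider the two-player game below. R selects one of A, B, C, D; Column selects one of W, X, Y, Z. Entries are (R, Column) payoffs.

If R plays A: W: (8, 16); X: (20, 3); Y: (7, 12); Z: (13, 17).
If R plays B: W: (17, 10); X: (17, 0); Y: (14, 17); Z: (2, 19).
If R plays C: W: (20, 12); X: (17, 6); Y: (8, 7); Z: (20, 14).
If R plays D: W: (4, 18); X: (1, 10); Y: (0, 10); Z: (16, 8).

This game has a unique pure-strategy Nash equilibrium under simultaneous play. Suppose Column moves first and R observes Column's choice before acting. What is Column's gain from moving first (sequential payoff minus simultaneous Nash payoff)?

Backward induction with Column moving first.
- W: BR = C, leader payoff 12.
- X: BR = A, leader payoff 3.
- Y: BR = B, leader payoff 17.
- Z: BR = C, leader payoff 14.
Among 12, 3, 17, 14, the best is 17 at Y. Subgame-perfect outcome: (B, Y) with payoffs (14, 17).
Now find the simultaneous Nash equilibrium.
R's best replies: W→C; X→A; Y→B; Z→C.
Column's best replies: A→Z; B→Z; C→Z; D→W.
Only (C, Z) has each player best-responding; Nash payoffs (20, 14).
Column's commitment gain: 17 − 14 = 3.

3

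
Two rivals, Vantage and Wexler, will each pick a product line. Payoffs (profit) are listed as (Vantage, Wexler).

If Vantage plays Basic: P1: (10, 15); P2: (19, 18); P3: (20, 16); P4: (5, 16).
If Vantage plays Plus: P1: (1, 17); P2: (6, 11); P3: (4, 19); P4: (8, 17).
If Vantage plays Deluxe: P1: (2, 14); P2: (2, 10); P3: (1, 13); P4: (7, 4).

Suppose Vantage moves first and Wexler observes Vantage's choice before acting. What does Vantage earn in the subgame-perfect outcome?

Work backward from Wexler's decision.
- Basic: BR = P2, leader payoff 19.
- Plus: BR = P3, leader payoff 4.
- Deluxe: BR = P1, leader payoff 2.
Among 19, 4, 2, the best is 19 at Basic. Subgame-perfect outcome: (Basic, P2) with payoffs (19, 18).

19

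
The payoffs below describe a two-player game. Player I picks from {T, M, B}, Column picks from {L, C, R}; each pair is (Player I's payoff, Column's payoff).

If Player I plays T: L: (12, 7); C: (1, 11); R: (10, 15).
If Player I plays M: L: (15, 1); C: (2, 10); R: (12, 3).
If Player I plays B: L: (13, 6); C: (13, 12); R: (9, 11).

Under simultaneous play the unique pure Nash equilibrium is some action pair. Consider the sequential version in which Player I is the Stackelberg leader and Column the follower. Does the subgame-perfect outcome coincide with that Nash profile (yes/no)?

Solve by backward induction (Player I leads).
- T: BR = R, leader payoff 10.
- M: BR = C, leader payoff 2.
- B: BR = C, leader payoff 13.
Player I's induced payoffs are 10, 2, 13, so Player I commits to B. Subgame-perfect outcome: (B, C) with payoffs (13, 12).
For the simultaneous game, intersect best replies.
Player I's best replies: L→M; C→B; R→M.
Column's best replies: T→R; M→C; B→C.
Only (B, C) has each player best-responding; Nash payoffs (13, 12).
Sequential outcome (B, C) coincides with the Nash profile (B, C).

yes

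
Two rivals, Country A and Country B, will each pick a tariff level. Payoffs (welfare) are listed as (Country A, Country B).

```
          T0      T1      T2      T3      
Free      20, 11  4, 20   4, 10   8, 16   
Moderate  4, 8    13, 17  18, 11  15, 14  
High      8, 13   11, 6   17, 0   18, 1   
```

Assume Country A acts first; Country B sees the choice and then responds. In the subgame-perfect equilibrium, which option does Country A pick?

Moderate

Solve by backward induction (Country A leads).
- Free: Country B compares 11, 20, 10, 16 and picks T1; Country A would get 4.
- Moderate: Country B compares 8, 17, 11, 14 and picks T1; Country A would get 13.
- High: Country B compares 13, 6, 0, 1 and picks T0; Country A would get 8.
Maximizing over 4, 13, 8, Country A chooses Moderate. Subgame-perfect outcome: (Moderate, T1) with payoffs (13, 17).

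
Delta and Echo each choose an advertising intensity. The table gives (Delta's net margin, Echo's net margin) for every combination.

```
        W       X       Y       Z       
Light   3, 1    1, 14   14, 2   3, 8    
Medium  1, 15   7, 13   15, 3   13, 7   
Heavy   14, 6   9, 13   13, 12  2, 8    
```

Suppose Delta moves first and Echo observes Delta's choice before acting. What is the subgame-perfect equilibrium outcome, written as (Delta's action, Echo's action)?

Backward induction with Delta moving first.
- Light: Echo compares 1, 14, 2, 8 and picks X; Delta would get 1.
- Medium: Echo compares 15, 13, 3, 7 and picks W; Delta would get 1.
- Heavy: Echo compares 6, 13, 12, 8 and picks X; Delta would get 9.
Delta's induced payoffs are 1, 1, 9, so Delta commits to Heavy. Subgame-perfect outcome: (Heavy, X) with payoffs (9, 13).

(Heavy, X)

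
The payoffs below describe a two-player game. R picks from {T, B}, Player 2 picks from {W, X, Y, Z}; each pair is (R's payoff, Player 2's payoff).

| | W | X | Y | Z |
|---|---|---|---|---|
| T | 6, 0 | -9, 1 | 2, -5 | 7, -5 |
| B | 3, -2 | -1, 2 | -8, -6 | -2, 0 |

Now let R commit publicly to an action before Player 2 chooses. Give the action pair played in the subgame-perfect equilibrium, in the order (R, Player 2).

Backward induction with R moving first.
- T: Player 2 compares 0, 1, -5, -5 and picks X; R would get -9.
- B: Player 2 compares -2, 2, -6, 0 and picks X; R would get -1.
Maximizing over -9, -1, R chooses B. Subgame-perfect outcome: (B, X) with payoffs (-1, 2).

(B, X)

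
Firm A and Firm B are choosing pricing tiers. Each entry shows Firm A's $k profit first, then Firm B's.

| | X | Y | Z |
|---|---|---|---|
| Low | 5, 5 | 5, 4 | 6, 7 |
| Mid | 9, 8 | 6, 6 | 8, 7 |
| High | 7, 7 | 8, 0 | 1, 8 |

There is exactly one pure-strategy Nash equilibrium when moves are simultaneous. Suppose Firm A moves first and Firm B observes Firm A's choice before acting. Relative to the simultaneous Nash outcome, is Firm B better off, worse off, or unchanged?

Backward induction with Firm A moving first.
- Low → Firm B plays Z (best of 5, 4, 7); Firm A gets 6.
- Mid → Firm B plays X (best of 8, 6, 7); Firm A gets 9.
- High → Firm B plays Z (best of 7, 0, 8); Firm A gets 1.
Firm A's induced payoffs are 6, 9, 1, so Firm A commits to Mid. Subgame-perfect outcome: (Mid, X) with payoffs (9, 8).
Now find the simultaneous Nash equilibrium.
Firm A's best replies: X→Mid; Y→High; Z→Mid.
Firm B's best replies: Low→Z; Mid→X; High→Z.
Only (Mid, X) has each player best-responding; Nash payoffs (9, 8).
Firm B earns 8 sequentially versus 8 at the Nash outcome: unchanged.

unchanged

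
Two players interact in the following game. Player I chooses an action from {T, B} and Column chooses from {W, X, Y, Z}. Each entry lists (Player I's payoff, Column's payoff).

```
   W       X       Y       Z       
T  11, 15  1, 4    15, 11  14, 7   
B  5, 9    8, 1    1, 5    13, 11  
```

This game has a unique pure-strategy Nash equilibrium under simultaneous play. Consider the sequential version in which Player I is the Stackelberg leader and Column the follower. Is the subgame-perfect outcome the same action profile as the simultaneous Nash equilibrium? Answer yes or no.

no

Backward induction with Player I moving first.
- T: Column compares 15, 4, 11, 7 and picks W; Player I would get 11.
- B: Column compares 9, 1, 5, 11 and picks Z; Player I would get 13.
Player I's induced payoffs are 11, 13, so Player I commits to B. Subgame-perfect outcome: (B, Z) with payoffs (13, 11).
Now find the simultaneous Nash equilibrium.
Player I's best replies: W→T; X→B; Y→T; Z→T.
Column's best replies: T→W; B→Z.
The unique mutual best reply is (T, W), giving (11, 15).
Sequential outcome (B, Z) differs from the Nash profile (T, W).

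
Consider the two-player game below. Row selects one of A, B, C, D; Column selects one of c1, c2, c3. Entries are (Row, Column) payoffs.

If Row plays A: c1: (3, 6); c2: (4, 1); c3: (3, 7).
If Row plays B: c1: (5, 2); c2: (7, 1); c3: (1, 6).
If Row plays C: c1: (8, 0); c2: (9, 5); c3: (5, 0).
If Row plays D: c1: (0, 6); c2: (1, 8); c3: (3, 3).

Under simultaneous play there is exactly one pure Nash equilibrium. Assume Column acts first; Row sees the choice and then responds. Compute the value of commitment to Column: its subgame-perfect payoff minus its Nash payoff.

0

Row best-responds to each possible Column move:
- c1: BR = C, leader payoff 0.
- c2: BR = C, leader payoff 5.
- c3: BR = C, leader payoff 0.
Maximizing over 0, 5, 0, Column chooses c2. Subgame-perfect outcome: (C, c2) with payoffs (9, 5).
For the simultaneous game, intersect best replies.
Row's best replies: c1→C; c2→C; c3→C.
Column's best replies: A→c3; B→c3; C→c2; D→c2.
Only (C, c2) has each player best-responding; Nash payoffs (9, 5).
Column's commitment gain: 5 − 5 = 0.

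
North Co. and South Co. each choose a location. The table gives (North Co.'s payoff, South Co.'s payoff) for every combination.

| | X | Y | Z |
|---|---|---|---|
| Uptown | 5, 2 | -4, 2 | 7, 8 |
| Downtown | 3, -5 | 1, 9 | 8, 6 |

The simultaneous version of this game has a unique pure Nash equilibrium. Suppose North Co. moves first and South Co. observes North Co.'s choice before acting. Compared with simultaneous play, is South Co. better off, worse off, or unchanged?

worse off

Backward induction with North Co. moving first.
- Uptown: BR = Z, leader payoff 7.
- Downtown: BR = Y, leader payoff 1.
Maximizing over 7, 1, North Co. chooses Uptown. Subgame-perfect outcome: (Uptown, Z) with payoffs (7, 8).
Now find the simultaneous Nash equilibrium.
North Co.'s best replies: X→Uptown; Y→Downtown; Z→Downtown.
South Co.'s best replies: Uptown→Z; Downtown→Y.
Only (Downtown, Y) has each player best-responding; Nash payoffs (1, 9).
South Co. earns 8 sequentially versus 9 at the Nash outcome: worse off.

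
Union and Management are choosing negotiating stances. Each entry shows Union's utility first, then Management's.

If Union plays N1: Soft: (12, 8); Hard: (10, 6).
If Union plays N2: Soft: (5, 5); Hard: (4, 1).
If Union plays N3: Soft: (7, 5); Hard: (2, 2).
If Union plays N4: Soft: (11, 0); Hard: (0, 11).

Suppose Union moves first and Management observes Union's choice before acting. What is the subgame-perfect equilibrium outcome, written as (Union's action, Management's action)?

Solve by backward induction (Union leads).
- N1: Management compares 8, 6 and picks Soft; Union would get 12.
- N2: Management compares 5, 1 and picks Soft; Union would get 5.
- N3: Management compares 5, 2 and picks Soft; Union would get 7.
- N4: Management compares 0, 11 and picks Hard; Union would get 0.
Maximizing over 12, 5, 7, 0, Union chooses N1. Subgame-perfect outcome: (N1, Soft) with payoffs (12, 8).

(N1, Soft)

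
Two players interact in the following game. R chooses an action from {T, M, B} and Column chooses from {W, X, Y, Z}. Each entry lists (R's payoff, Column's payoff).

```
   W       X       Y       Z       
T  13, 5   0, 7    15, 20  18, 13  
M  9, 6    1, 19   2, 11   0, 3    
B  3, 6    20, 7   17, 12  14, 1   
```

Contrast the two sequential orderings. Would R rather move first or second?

second

If R leads: Column's best replies are T→Y, M→X, B→Y; R's induced payoffs 15, 1, 17; outcome (B, Y), payoffs (17, 12).
If Column leads: R's best replies are W→T, X→B, Y→B, Z→T; Column's induced payoffs 5, 7, 12, 13; outcome (T, Z), payoffs (18, 13).
R gets 17 moving first and 18 moving second, so R prefers to move second.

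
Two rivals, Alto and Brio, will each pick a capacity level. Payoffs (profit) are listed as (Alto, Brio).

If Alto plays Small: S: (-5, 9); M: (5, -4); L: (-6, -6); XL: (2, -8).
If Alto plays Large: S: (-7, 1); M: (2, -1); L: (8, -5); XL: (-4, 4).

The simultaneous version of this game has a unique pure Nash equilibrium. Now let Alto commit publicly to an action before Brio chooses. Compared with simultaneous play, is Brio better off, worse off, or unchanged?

Work backward from Brio's decision.
- Small: Brio compares 9, -4, -6, -8 and picks S; Alto would get -5.
- Large: Brio compares 1, -1, -5, 4 and picks XL; Alto would get -4.
Among -5, -4, the best is -4 at Large. Subgame-perfect outcome: (Large, XL) with payoffs (-4, 4).
For the simultaneous game, intersect best replies.
Alto's best replies: S→Small; M→Small; L→Large; XL→Small.
Brio's best replies: Small→S; Large→XL.
Only (Small, S) has each player best-responding; Nash payoffs (-5, 9).
Brio earns 4 sequentially versus 9 at the Nash outcome: worse off.

worse off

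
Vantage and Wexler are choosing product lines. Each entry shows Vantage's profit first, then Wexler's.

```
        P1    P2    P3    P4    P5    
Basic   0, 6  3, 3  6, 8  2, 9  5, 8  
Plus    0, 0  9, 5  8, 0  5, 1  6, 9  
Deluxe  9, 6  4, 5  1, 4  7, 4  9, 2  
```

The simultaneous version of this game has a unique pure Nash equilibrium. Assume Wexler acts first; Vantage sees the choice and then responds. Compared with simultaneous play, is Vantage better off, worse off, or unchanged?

Backward induction with Wexler moving first.
- P1: BR = Deluxe, leader payoff 6.
- P2: BR = Plus, leader payoff 5.
- P3: BR = Plus, leader payoff 0.
- P4: BR = Deluxe, leader payoff 4.
- P5: BR = Deluxe, leader payoff 2.
Among 6, 5, 0, 4, 2, the best is 6 at P1. Subgame-perfect outcome: (Deluxe, P1) with payoffs (9, 6).
For the simultaneous game, intersect best replies.
Vantage's best replies: P1→Deluxe; P2→Plus; P3→Plus; P4→Deluxe; P5→Deluxe.
Wexler's best replies: Basic→P4; Plus→P5; Deluxe→P1.
The unique mutual best reply is (Deluxe, P1), giving (9, 6).
Vantage earns 9 sequentially versus 9 at the Nash outcome: unchanged.

unchanged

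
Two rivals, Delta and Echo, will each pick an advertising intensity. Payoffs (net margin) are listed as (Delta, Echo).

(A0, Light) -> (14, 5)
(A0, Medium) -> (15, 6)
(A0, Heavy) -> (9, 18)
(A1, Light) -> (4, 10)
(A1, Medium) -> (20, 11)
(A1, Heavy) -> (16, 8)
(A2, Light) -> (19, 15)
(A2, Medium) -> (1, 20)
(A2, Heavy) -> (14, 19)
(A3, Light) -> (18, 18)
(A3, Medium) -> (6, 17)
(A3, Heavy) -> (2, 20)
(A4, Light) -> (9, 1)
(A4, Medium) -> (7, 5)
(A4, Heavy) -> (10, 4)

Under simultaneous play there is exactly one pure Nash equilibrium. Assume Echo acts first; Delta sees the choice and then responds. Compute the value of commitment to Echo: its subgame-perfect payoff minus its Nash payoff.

4

Solve by backward induction (Echo leads).
- Light: Delta compares 14, 4, 19, 18, 9 and picks A2; Echo would get 15.
- Medium: Delta compares 15, 20, 1, 6, 7 and picks A1; Echo would get 11.
- Heavy: Delta compares 9, 16, 14, 2, 10 and picks A1; Echo would get 8.
Echo's induced payoffs are 15, 11, 8, so Echo commits to Light. Subgame-perfect outcome: (A2, Light) with payoffs (19, 15).
Under simultaneous play:
Delta's best replies: Light→A2; Medium→A1; Heavy→A1.
Echo's best replies: A0→Heavy; A1→Medium; A2→Medium; A3→Heavy; A4→Medium.
Only (A1, Medium) has each player best-responding; Nash payoffs (20, 11).
Echo's commitment gain: 15 − 11 = 4.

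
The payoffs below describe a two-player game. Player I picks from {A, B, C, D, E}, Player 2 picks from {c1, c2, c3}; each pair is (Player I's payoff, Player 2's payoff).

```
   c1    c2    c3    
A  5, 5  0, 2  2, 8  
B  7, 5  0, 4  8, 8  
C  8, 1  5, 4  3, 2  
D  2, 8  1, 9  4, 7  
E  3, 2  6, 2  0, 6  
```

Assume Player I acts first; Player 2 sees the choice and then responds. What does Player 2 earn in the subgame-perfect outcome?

Work backward from Player 2's decision.
- A: BR = c3, leader payoff 2.
- B: BR = c3, leader payoff 8.
- C: BR = c2, leader payoff 5.
- D: BR = c2, leader payoff 1.
- E: BR = c3, leader payoff 0.
Player I's induced payoffs are 2, 8, 5, 1, 0, so Player I commits to B. Subgame-perfect outcome: (B, c3) with payoffs (8, 8).

8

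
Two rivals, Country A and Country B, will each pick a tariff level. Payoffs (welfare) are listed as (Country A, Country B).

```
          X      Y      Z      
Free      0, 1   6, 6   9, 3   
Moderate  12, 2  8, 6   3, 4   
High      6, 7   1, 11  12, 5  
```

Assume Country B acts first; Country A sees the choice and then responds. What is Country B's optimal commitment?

Backward induction with Country B moving first.
- X → Country A plays Moderate (best of 0, 12, 6); Country B gets 2.
- Y → Country A plays Moderate (best of 6, 8, 1); Country B gets 6.
- Z → Country A plays High (best of 9, 3, 12); Country B gets 5.
Maximizing over 2, 6, 5, Country B chooses Y. Subgame-perfect outcome: (Moderate, Y) with payoffs (8, 6).

Y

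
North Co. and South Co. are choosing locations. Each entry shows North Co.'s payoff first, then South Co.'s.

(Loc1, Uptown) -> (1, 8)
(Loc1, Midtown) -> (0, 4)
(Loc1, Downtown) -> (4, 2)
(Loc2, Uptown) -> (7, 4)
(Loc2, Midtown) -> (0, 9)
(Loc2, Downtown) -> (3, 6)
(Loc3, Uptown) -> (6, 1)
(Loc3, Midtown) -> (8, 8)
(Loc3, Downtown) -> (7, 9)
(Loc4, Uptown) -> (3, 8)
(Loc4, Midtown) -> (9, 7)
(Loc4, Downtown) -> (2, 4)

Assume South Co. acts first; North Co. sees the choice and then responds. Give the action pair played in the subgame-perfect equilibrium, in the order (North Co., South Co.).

Backward induction with South Co. moving first.
- Uptown → North Co. plays Loc2 (best of 1, 7, 6, 3); South Co. gets 4.
- Midtown → North Co. plays Loc4 (best of 0, 0, 8, 9); South Co. gets 7.
- Downtown → North Co. plays Loc3 (best of 4, 3, 7, 2); South Co. gets 9.
Maximizing over 4, 7, 9, South Co. chooses Downtown. Subgame-perfect outcome: (Loc3, Downtown) with payoffs (7, 9).

(Loc3, Downtown)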